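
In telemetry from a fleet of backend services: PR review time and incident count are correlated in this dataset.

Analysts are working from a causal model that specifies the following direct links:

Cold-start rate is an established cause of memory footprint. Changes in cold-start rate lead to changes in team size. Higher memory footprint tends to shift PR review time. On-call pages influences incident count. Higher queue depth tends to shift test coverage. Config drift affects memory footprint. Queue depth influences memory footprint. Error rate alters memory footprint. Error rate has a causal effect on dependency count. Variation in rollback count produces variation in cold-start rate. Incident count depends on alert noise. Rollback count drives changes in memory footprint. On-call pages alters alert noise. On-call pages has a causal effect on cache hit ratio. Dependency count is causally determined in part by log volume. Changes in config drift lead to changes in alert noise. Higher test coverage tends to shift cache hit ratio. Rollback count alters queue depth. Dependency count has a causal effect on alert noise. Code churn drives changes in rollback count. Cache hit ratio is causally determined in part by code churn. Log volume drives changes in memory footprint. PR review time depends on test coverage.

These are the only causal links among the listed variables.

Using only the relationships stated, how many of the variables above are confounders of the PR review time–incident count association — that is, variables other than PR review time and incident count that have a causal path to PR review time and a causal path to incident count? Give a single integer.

3

The common causes are: config drift (to PR review time via config drift → memory footprint → PR review time; to incident count via config drift → alert noise → incident count); error rate (to PR review time via error rate → memory footprint → PR review time; to incident count via error rate → dependency count → alert noise → incident count); log volume (to PR review time via log volume → memory footprint → PR review time; to incident count via log volume → dependency count → alert noise → incident count).
Every other variable lacks a causal path to at least one of PR review time and incident count.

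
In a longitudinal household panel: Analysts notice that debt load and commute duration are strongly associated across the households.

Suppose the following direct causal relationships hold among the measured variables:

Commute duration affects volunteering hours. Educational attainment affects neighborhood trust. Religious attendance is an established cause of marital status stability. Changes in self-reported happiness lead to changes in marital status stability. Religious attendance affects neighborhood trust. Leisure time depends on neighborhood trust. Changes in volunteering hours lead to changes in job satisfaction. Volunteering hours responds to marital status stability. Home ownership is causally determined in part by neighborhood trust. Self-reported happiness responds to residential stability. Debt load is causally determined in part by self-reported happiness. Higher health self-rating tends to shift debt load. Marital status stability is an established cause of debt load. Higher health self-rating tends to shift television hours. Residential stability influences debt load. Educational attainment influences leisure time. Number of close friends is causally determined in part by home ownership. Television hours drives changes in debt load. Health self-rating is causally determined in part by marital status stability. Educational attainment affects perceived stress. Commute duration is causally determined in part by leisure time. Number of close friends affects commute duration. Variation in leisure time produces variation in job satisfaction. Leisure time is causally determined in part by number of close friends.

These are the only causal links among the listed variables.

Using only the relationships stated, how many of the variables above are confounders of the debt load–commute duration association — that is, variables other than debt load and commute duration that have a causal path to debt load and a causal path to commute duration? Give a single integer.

1

The common causes are: religious attendance (to debt load via religious attendance → marital status stability → debt load; to commute duration via religious attendance → neighborhood trust → leisure time → commute duration).
Every other variable lacks a causal path to at least one of debt load and commute duration.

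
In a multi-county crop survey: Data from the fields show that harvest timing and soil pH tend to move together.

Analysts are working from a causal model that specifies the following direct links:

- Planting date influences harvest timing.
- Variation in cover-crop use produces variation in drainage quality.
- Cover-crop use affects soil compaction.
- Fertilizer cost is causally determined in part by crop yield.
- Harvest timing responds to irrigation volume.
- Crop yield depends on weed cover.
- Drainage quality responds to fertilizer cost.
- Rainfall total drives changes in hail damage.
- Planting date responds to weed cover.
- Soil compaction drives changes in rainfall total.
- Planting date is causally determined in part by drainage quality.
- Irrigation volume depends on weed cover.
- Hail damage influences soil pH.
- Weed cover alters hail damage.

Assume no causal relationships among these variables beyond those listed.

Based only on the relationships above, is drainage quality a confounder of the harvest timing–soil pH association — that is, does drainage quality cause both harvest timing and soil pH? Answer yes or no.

Drainage quality has no stated causal path to soil pH. A confounder must cause both variables, so drainage quality does not qualify.

no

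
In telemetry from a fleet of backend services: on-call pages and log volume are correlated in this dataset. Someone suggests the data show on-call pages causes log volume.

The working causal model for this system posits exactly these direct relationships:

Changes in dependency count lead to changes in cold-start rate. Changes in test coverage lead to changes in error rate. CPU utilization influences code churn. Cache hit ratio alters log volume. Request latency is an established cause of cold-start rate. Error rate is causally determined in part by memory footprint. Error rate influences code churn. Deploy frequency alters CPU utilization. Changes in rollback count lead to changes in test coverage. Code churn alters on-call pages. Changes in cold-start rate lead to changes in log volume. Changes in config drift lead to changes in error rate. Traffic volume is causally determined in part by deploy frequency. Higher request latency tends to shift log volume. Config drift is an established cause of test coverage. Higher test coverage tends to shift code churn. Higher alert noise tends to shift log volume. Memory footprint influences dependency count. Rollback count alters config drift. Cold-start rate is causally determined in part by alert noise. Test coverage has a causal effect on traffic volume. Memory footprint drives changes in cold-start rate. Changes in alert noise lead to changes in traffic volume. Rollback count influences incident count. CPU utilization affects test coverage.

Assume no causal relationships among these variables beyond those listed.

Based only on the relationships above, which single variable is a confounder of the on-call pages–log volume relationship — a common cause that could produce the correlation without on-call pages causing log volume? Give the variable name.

Memory footprint has a causal path to on-call pages (memory footprint → error rate → code churn → on-call pages) and a separate causal path to log volume (memory footprint → cold-start rate → log volume), so it is a common cause of both.
No stated relationship gives on-call pages a causal route to log volume, so the correlation is explained by the shared upstream cause rather than a direct effect.

memory footprint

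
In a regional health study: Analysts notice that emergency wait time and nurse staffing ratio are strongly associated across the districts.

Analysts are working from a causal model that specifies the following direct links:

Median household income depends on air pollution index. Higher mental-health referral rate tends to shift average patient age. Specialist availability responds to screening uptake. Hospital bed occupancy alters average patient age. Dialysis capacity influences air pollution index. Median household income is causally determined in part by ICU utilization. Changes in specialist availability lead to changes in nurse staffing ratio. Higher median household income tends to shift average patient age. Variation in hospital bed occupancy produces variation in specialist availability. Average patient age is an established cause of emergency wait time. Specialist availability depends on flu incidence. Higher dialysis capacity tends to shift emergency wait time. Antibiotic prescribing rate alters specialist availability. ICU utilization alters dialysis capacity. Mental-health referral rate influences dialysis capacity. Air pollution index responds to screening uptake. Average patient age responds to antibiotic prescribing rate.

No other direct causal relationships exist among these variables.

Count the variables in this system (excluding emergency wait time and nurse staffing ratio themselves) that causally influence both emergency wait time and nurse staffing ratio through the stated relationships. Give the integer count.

The common causes are: antibiotic prescribing rate (to emergency wait time via antibiotic prescribing rate → average patient age → emergency wait time; to nurse staffing ratio via antibiotic prescribing rate → specialist availability → nurse staffing ratio); hospital bed occupancy (to emergency wait time via hospital bed occupancy → average patient age → emergency wait time; to nurse staffing ratio via hospital bed occupancy → specialist availability → nurse staffing ratio); screening uptake (to emergency wait time via screening uptake → air pollution index → median household income → average patient age → emergency wait time; to nurse staffing ratio via screening uptake → specialist availability → nurse staffing ratio).
Every other variable lacks a causal path to at least one of emergency wait time and nurse staffing ratio.

3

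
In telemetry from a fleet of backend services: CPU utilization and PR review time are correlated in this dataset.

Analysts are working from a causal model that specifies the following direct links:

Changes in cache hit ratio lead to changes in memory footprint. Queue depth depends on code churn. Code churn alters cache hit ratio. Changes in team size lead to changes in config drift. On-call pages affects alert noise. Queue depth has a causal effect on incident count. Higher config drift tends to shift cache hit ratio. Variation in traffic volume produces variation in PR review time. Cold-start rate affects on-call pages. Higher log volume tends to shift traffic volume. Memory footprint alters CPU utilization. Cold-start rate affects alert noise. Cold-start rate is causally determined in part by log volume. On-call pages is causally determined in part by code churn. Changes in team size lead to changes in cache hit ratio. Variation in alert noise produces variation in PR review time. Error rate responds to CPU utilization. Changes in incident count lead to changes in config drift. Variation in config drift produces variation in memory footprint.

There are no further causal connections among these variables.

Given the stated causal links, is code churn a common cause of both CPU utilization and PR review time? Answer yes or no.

Code churn has a causal path to CPU utilization (code churn → cache hit ratio → memory footprint → CPU utilization) and to PR review time (code churn → on-call pages → alert noise → PR review time), so it is a common cause of both — a confounder.

yes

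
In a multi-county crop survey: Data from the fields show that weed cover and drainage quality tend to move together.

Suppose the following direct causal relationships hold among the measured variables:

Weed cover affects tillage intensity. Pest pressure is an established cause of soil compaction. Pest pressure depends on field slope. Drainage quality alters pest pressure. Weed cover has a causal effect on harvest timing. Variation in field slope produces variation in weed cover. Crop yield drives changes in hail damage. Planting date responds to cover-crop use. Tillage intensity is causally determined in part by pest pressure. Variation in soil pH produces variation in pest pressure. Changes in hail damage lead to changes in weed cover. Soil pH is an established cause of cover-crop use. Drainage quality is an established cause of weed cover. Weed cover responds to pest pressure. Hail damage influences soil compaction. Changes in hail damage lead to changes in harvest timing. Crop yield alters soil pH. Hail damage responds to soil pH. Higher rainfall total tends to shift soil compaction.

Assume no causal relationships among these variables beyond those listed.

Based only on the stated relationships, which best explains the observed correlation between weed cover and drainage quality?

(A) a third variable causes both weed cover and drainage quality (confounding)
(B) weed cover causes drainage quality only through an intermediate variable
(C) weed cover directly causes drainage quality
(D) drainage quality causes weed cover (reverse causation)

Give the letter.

The stated link runs drainage quality → weed cover; weed cover has no causal path to drainage quality. No variable causes both, so confounding is ruled out. The correlation reflects reverse causation.

D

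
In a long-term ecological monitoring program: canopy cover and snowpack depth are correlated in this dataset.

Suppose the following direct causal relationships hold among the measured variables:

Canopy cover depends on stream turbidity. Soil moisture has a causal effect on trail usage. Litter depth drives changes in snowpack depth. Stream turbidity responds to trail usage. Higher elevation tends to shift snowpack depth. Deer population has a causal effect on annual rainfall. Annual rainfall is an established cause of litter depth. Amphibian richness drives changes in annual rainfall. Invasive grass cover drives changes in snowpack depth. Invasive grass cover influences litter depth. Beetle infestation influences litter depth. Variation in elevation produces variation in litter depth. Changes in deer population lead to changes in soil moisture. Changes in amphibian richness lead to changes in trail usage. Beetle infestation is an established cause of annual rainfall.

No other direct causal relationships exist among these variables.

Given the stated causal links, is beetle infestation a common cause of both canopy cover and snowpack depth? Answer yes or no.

Beetle infestation has no stated causal path to canopy cover. A confounder must cause both variables, so beetle infestation does not qualify.

no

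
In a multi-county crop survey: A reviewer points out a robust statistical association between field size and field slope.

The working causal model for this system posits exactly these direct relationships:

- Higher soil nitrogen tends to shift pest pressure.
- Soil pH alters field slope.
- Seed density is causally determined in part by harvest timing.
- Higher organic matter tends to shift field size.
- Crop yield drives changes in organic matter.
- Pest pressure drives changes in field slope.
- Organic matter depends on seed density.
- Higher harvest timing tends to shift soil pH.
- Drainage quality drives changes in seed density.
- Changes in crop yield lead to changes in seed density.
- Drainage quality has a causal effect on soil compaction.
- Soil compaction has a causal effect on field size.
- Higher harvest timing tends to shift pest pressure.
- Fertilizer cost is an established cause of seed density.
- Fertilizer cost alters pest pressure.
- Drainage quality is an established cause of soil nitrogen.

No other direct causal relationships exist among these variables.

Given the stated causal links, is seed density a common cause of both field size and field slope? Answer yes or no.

Seed density has no stated causal path to field slope. A confounder must cause both variables, so seed density does not qualify.

no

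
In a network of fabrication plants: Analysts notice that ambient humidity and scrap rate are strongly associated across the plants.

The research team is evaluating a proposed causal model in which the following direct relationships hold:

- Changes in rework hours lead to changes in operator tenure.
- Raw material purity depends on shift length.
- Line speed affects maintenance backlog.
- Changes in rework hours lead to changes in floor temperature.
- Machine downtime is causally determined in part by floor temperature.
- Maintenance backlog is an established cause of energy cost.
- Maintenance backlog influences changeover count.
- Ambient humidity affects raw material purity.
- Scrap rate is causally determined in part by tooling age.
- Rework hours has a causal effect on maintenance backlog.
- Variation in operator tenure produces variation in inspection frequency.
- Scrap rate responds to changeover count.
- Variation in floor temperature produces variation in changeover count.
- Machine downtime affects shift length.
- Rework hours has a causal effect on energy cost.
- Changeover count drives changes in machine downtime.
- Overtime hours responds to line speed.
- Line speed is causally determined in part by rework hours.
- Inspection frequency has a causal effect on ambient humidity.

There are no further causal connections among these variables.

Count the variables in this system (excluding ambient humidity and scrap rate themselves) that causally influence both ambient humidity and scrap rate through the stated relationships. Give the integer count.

The common causes are: rework hours (to ambient humidity via rework hours → operator tenure → inspection frequency → ambient humidity; to scrap rate via rework hours → floor temperature → changeover count → scrap rate).
Every other variable lacks a causal path to at least one of ambient humidity and scrap rate.

1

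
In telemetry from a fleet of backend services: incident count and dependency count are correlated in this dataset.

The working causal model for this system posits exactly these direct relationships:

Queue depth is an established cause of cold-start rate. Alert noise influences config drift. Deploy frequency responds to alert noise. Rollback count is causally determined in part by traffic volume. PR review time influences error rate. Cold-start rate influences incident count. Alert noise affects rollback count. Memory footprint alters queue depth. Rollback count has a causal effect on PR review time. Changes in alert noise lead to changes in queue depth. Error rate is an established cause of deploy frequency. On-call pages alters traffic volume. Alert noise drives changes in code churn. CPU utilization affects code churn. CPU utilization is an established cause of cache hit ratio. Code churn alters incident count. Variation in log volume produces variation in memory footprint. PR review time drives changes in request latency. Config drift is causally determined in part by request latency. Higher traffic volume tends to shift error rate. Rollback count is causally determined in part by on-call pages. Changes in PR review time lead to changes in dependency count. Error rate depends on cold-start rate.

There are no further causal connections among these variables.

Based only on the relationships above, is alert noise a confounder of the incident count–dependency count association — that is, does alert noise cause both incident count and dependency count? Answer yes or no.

Alert noise has a causal path to incident count (alert noise → code churn → incident count) and to dependency count (alert noise → rollback count → PR review time → dependency count), so it is a common cause of both — a confounder.

yes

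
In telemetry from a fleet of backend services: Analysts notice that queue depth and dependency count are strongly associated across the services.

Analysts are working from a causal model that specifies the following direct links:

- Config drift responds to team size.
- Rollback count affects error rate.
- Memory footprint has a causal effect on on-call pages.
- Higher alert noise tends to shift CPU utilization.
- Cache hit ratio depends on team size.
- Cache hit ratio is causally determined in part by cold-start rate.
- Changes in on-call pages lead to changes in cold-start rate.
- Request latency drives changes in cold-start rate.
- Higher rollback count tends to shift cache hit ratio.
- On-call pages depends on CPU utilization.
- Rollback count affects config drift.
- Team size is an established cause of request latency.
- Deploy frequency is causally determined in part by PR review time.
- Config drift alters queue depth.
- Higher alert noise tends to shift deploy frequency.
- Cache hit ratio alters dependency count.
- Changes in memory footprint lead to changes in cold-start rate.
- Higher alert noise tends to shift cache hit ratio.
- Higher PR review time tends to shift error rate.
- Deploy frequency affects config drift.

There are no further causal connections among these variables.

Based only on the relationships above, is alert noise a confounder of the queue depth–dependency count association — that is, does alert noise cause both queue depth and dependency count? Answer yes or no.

yes

Alert noise has a causal path to queue depth (alert noise → deploy frequency → config drift → queue depth) and to dependency count (alert noise → cache hit ratio → dependency count), so it is a common cause of both — a confounder.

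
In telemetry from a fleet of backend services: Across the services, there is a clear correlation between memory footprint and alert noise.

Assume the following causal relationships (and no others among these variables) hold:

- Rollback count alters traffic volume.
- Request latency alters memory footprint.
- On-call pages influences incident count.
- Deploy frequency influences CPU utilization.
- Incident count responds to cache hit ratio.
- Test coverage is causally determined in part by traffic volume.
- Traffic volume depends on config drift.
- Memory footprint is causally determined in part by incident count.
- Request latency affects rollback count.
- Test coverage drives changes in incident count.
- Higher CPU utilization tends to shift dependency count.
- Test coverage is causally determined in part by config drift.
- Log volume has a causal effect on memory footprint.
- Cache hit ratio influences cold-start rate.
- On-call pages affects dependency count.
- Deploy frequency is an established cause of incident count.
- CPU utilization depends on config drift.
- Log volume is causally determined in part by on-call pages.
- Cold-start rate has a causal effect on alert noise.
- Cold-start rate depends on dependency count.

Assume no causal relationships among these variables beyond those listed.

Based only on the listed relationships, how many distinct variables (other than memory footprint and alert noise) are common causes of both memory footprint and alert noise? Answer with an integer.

The common causes are: cache hit ratio (to memory footprint via cache hit ratio → incident count → memory footprint; to alert noise via cache hit ratio → cold-start rate → alert noise); config drift (to memory footprint via config drift → test coverage → incident count → memory footprint; to alert noise via config drift → CPU utilization → dependency count → cold-start rate → alert noise); deploy frequency (to memory footprint via deploy frequency → incident count → memory footprint; to alert noise via deploy frequency → CPU utilization → dependency count → cold-start rate → alert noise); on-call pages (to memory footprint via on-call pages → log volume → memory footprint; to alert noise via on-call pages → dependency count → cold-start rate → alert noise).
Every other variable lacks a causal path to at least one of memory footprint and alert noise.

4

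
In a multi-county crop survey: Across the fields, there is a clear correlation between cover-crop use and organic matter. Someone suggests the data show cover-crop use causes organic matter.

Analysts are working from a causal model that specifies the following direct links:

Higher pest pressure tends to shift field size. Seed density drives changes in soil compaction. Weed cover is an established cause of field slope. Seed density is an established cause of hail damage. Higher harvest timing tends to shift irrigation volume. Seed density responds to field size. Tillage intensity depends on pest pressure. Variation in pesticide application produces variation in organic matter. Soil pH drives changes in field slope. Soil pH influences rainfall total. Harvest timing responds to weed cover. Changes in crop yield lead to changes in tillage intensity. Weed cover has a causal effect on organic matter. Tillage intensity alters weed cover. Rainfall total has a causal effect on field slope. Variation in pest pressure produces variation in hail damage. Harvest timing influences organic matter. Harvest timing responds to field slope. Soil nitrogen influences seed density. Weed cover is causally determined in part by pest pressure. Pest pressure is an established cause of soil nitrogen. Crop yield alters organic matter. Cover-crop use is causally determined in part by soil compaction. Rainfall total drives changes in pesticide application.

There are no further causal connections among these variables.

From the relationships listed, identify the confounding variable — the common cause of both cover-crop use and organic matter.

Pest pressure has a causal path to cover-crop use (pest pressure → soil nitrogen → seed density → soil compaction → cover-crop use) and a separate causal path to organic matter (pest pressure → weed cover → organic matter), so it is a common cause of both.
No stated relationship gives cover-crop use a causal route to organic matter, so the correlation is explained by the shared upstream cause rather than a direct effect.

pest pressure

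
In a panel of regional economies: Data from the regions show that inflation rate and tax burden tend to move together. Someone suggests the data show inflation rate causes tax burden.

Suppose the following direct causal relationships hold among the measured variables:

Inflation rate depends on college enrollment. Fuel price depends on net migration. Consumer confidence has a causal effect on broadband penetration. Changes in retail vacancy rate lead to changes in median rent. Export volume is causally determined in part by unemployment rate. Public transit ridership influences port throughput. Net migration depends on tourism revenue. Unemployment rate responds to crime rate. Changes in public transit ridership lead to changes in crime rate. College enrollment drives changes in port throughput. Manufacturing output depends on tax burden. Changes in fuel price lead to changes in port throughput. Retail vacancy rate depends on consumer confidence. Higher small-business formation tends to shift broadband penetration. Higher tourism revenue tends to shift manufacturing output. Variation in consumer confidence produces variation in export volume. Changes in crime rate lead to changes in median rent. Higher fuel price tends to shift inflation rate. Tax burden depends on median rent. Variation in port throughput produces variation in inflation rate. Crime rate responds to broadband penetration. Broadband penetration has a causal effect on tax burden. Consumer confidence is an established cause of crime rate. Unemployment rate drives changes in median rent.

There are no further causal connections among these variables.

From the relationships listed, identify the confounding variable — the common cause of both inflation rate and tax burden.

Public transit ridership has a causal path to inflation rate (public transit ridership → port throughput → inflation rate) and a separate causal path to tax burden (public transit ridership → crime rate → median rent → tax burden), so it is a common cause of both.
No stated relationship gives inflation rate a causal route to tax burden, so the correlation is explained by the shared upstream cause rather than a direct effect.

public transit ridership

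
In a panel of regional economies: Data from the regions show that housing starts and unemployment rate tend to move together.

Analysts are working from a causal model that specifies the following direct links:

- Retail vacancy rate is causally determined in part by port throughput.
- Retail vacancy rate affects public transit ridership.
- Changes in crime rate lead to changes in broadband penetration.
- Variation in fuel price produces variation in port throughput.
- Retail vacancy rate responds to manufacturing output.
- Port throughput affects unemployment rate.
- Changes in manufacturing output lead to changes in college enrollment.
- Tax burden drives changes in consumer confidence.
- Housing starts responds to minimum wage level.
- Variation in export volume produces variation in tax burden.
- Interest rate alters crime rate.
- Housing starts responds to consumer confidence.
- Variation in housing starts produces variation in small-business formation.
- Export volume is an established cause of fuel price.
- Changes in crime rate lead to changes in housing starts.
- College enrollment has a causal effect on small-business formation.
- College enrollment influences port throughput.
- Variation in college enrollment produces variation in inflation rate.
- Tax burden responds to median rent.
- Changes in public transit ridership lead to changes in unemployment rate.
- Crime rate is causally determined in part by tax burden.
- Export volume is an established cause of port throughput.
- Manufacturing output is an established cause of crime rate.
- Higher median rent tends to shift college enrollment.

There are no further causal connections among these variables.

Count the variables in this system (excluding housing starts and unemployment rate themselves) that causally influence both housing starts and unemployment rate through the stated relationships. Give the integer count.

The common causes are: export volume (to housing starts via export volume → tax burden → consumer confidence → housing starts; to unemployment rate via export volume → port throughput → unemployment rate); manufacturing output (to housing starts via manufacturing output → crime rate → housing starts; to unemployment rate via manufacturing output → college enrollment → port throughput → unemployment rate); median rent (to housing starts via median rent → tax burden → consumer confidence → housing starts; to unemployment rate via median rent → college enrollment → port throughput → unemployment rate).
Every other variable lacks a causal path to at least one of housing starts and unemployment rate.

3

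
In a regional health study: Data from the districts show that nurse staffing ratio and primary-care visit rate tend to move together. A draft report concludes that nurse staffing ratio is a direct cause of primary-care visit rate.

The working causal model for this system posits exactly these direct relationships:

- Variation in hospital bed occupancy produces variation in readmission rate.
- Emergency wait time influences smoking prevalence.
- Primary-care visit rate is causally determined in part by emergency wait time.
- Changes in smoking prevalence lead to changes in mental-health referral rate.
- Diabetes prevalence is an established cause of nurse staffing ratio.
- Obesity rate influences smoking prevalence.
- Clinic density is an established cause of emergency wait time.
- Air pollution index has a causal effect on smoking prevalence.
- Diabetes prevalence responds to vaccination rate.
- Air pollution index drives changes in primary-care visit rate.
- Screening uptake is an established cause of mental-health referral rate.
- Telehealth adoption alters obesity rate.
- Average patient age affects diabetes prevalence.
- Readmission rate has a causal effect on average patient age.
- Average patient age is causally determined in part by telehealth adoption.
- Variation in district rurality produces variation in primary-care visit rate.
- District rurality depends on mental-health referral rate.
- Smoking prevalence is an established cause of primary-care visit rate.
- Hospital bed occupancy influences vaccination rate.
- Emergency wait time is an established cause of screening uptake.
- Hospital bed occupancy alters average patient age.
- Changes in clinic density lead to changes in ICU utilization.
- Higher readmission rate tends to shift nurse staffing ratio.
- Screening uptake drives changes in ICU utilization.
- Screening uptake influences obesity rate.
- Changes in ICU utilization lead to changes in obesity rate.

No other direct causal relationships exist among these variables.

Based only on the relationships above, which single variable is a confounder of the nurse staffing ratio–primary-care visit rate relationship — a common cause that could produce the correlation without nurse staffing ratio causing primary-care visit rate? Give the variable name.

telehealth adoption

Telehealth adoption has a causal path to nurse staffing ratio (telehealth adoption → average patient age → diabetes prevalence → nurse staffing ratio) and a separate causal path to primary-care visit rate (telehealth adoption → obesity rate → smoking prevalence → primary-care visit rate), so it is a common cause of both.
No stated relationship gives nurse staffing ratio a causal route to primary-care visit rate, so the correlation is explained by the shared upstream cause rather than a direct effect.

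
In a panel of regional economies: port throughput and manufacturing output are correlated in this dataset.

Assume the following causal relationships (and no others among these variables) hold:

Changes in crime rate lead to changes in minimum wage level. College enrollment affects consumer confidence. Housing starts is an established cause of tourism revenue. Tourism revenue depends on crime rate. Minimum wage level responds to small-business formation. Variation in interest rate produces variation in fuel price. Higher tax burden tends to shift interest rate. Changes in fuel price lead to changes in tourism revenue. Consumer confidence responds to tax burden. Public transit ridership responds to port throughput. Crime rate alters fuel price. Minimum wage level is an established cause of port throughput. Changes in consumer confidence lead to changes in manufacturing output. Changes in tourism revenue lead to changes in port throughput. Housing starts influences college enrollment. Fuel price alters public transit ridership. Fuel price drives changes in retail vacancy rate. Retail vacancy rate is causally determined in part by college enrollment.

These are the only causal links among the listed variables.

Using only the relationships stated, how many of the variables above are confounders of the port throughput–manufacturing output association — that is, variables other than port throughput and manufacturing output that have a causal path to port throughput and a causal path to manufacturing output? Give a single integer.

2

The common causes are: housing starts (to port throughput via housing starts → tourism revenue → port throughput; to manufacturing output via housing starts → college enrollment → consumer confidence → manufacturing output); tax burden (to port throughput via tax burden → interest rate → fuel price → tourism revenue → port throughput; to manufacturing output via tax burden → consumer confidence → manufacturing output).
Every other variable lacks a causal path to at least one of port throughput and manufacturing output.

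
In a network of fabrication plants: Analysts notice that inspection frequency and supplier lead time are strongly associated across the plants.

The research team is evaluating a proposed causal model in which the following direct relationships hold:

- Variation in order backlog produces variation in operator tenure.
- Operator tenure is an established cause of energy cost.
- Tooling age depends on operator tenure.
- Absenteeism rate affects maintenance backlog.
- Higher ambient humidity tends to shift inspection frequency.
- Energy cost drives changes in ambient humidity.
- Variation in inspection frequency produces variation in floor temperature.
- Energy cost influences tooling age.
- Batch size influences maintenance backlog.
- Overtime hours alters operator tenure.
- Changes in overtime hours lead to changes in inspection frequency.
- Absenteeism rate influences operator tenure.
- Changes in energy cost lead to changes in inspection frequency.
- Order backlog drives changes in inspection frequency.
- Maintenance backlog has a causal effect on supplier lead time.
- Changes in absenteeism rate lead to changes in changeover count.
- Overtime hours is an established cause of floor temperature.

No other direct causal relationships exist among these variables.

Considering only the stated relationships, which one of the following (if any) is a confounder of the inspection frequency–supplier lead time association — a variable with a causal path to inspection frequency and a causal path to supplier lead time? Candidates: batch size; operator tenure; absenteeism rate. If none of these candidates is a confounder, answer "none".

absenteeism rate

Absenteeism rate causes inspection frequency (absenteeism rate → operator tenure → energy cost → inspection frequency) and also causes supplier lead time (absenteeism rate → maintenance backlog → supplier lead time); it is a common cause of both.
Each of the other candidates lacks a causal path to at least one of inspection frequency and supplier lead time, so they do not confound the relationship.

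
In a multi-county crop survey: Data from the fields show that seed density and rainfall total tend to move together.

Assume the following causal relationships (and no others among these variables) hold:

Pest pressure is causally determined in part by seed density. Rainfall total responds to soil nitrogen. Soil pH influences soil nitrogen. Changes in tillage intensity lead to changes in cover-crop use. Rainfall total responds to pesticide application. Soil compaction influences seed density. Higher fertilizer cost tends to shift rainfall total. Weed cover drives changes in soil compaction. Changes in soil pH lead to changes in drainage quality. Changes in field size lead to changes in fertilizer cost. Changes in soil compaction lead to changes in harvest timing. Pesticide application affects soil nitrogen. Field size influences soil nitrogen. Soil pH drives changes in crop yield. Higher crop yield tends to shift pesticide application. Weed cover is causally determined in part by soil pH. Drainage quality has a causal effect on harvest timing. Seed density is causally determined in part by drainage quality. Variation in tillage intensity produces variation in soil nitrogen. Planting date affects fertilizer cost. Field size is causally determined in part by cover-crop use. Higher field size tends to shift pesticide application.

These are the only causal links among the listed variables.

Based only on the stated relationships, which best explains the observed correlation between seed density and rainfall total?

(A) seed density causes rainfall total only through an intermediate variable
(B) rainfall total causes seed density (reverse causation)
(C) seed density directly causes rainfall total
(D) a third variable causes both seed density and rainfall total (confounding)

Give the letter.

D

Soil pH causes seed density (soil pH → drainage quality → seed density) and rainfall total (soil pH → soil nitrogen → rainfall total) — a common cause creating the correlation.
There is no stated path from seed density to rainfall total or from rainfall total to seed density, so neither direct nor reverse causation applies.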